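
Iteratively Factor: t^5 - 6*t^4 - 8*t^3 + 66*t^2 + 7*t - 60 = (t - 5)*(t^4 - t^3 - 13*t^2 + t + 12) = (t - 5)*(t - 1)*(t^3 - 13*t - 12) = (t - 5)*(t - 4)*(t - 1)*(t^2 + 4*t + 3) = (t - 5)*(t - 4)*(t - 1)*(t + 1)*(t + 3)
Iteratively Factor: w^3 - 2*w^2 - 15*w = (w)*(w^2 - 2*w - 15) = w*(w - 5)*(w + 3)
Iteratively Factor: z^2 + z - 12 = (z + 4)*(z - 3)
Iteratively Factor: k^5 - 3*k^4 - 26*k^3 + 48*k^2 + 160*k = (k - 4)*(k^4 + k^3 - 22*k^2 - 40*k) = (k - 4)*(k + 2)*(k^3 - k^2 - 20*k) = (k - 4)*(k + 2)*(k + 4)*(k^2 - 5*k) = k*(k - 4)*(k + 2)*(k + 4)*(k - 5)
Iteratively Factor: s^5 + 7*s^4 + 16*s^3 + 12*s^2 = (s)*(s^4 + 7*s^3 + 16*s^2 + 12*s) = s*(s + 2)*(s^3 + 5*s^2 + 6*s) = s^2*(s + 2)*(s^2 + 5*s + 6) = s^2*(s + 2)^2*(s + 3)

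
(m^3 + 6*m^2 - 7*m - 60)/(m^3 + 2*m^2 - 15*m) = (m + 4)/m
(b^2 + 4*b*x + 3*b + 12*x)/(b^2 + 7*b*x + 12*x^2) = (b + 3)/(b + 3*x)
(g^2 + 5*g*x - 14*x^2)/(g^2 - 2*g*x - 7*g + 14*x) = (g + 7*x)/(g - 7)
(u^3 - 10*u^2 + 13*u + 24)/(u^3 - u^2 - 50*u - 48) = (u - 3)/(u + 6)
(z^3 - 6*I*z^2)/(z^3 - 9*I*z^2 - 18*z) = z/(z - 3*I)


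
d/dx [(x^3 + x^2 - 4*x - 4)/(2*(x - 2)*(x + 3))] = (x^2 + 6*x + 7)/(2*(x^2 + 6*x + 9))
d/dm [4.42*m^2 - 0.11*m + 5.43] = 8.84*m - 0.11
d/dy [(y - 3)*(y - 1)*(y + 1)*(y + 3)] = 4*y*(y^2 - 5)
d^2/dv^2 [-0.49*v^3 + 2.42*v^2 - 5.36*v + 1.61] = 4.84 - 2.94*v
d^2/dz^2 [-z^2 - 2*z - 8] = -2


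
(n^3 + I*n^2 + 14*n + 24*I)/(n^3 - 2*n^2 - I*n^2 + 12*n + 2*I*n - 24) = (n + 2*I)/(n - 2)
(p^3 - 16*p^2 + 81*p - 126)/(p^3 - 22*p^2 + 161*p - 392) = (p^2 - 9*p + 18)/(p^2 - 15*p + 56)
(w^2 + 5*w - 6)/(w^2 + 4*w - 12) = (w - 1)/(w - 2)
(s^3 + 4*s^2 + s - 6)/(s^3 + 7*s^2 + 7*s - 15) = (s + 2)/(s + 5)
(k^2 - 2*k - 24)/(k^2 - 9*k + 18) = (k + 4)/(k - 3)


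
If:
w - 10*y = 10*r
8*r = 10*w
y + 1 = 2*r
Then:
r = 25/73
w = 20/73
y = -23/73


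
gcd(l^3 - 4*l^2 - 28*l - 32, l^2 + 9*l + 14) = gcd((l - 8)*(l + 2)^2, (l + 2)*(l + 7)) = l + 2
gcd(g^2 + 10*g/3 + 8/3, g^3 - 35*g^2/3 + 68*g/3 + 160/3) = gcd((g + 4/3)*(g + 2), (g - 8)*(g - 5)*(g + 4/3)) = g + 4/3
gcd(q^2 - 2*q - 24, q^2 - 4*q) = 1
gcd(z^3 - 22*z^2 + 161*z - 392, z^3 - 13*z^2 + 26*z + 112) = z^2 - 15*z + 56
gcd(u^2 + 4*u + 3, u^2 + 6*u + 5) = u + 1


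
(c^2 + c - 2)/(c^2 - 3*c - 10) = (c - 1)/(c - 5)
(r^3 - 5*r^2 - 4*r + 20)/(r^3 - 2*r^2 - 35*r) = (-r^3 + 5*r^2 + 4*r - 20)/(r*(-r^2 + 2*r + 35))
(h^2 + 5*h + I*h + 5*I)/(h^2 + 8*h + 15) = (h + I)/(h + 3)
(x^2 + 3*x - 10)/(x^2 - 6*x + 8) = (x + 5)/(x - 4)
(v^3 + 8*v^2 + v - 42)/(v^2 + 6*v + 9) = (v^2 + 5*v - 14)/(v + 3)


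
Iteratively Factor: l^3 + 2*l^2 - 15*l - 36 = (l - 4)*(l^2 + 6*l + 9) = (l - 4)*(l + 3)*(l + 3)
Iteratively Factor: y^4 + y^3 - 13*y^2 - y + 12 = (y + 1)*(y^3 - 13*y + 12) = (y + 1)*(y + 4)*(y^2 - 4*y + 3) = (y - 3)*(y + 1)*(y + 4)*(y - 1)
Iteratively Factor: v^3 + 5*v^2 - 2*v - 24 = (v + 4)*(v^2 + v - 6) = (v - 2)*(v + 4)*(v + 3)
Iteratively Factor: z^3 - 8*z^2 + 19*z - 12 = (z - 3)*(z^2 - 5*z + 4) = (z - 3)*(z - 1)*(z - 4)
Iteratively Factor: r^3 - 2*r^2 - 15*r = (r)*(r^2 - 2*r - 15) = r*(r + 3)*(r - 5)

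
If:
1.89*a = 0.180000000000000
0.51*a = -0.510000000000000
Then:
No Solution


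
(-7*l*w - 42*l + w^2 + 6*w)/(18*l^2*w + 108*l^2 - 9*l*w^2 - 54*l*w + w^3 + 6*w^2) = (-7*l + w)/(18*l^2 - 9*l*w + w^2)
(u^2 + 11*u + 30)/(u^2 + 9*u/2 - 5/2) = 2*(u + 6)/(2*u - 1)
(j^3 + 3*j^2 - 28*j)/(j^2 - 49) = j*(j - 4)/(j - 7)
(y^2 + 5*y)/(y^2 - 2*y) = (y + 5)/(y - 2)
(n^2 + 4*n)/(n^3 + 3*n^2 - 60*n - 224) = n/(n^2 - n - 56)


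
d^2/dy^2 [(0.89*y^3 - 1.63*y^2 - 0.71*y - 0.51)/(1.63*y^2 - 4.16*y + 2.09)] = (7.105427357601e-15*y^5 - 2.8421709430404e-14*y^4 - 1.13816400000005*y^3 - 21.240684*y^2 + 58.587444*y - 40.762932)/(4.330747*y^6 - 33.158112*y^5 + 101.283147*y^4 - 157.022528*y^3 + 129.866121*y^2 - 54.513888*y + 9.129329)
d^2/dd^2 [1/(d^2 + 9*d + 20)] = 2*(-d^2 - 9*d + (2*d + 9)^2 - 20)/(d^2 + 9*d + 20)^3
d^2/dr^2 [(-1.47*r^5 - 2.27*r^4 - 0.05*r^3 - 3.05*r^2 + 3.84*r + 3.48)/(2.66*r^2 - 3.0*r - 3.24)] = (-62.406792*r^7 + 155.566376*r^6 + 177.970464*r^5 - 433.849392*r^4 - 657.759072*r^3 - 298.848816*r^2 + 28.7962559999999*r - 16.060896)/(18.821096*r^6 - 63.6804*r^5 + 3.045168*r^4 + 128.1312*r^3 - 3.70915199999999*r^2 - 94.4784*r - 34.012224)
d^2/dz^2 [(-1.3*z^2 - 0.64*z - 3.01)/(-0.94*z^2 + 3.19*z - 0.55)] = (8.92736799999999*z^3 + 11.925216*z^2 - 56.139996*z + 61.180042)/(0.830584*z^6 - 8.456052*z^5 + 30.154542*z^4 - 42.357139*z^3 + 17.643615*z^2 - 2.894925*z + 0.166375)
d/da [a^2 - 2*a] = 2*a - 2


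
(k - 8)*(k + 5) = k^2 - 3*k - 40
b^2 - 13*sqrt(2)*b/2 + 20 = (b - 4*sqrt(2))*(b - 5*sqrt(2)/2)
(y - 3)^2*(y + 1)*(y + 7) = y^4 + 2*y^3 - 32*y^2 + 30*y + 63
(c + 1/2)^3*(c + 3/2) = c^4 + 3*c^3 + 3*c^2 + 5*c/4 + 3/16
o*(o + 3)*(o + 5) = o^3 + 8*o^2 + 15*o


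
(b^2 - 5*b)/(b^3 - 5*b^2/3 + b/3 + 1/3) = 3*b*(b - 5)/(3*b^3 - 5*b^2 + b + 1)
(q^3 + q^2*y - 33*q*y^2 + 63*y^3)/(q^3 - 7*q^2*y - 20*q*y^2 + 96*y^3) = (-q^2 - 4*q*y + 21*y^2)/(-q^2 + 4*q*y + 32*y^2)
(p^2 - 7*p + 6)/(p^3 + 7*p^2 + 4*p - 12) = (p - 6)/(p^2 + 8*p + 12)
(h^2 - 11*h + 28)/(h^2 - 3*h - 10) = (-h^2 + 11*h - 28)/(-h^2 + 3*h + 10)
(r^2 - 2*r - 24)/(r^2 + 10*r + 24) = (r - 6)/(r + 6)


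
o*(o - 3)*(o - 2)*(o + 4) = o^4 - o^3 - 14*o^2 + 24*o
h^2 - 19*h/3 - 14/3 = (h - 7)*(h + 2/3)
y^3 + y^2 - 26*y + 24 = (y - 4)*(y - 1)*(y + 6)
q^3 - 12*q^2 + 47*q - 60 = (q - 5)*(q - 4)*(q - 3)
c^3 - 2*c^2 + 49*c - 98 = (c - 2)*(c - 7*I)*(c + 7*I)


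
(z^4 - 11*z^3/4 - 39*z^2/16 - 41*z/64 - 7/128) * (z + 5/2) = z^5 - z^4/4 - 149*z^3/16 - 431*z^2/64 - 53*z/32 - 35/256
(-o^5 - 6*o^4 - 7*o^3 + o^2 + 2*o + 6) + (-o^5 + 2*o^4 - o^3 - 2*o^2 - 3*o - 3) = -2*o^5 - 4*o^4 - 8*o^3 - o^2 - o + 3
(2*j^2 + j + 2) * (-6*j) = -12*j^3 - 6*j^2 - 12*j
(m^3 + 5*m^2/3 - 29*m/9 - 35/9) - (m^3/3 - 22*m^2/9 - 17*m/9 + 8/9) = 2*m^3/3 + 37*m^2/9 - 4*m/3 - 43/9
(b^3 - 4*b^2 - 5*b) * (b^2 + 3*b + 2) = b^5 - b^4 - 15*b^3 - 23*b^2 - 10*b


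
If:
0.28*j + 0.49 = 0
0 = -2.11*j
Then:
No Solution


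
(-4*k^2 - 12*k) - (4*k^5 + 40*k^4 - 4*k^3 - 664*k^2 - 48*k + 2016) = -4*k^5 - 40*k^4 + 4*k^3 + 660*k^2 + 36*k - 2016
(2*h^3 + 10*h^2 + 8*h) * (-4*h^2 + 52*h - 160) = -8*h^5 + 64*h^4 + 168*h^3 - 1184*h^2 - 1280*h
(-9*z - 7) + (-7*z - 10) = -16*z - 17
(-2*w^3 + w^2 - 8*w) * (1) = -2*w^3 + w^2 - 8*w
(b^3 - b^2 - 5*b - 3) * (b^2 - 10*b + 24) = b^5 - 11*b^4 + 29*b^3 + 23*b^2 - 90*b - 72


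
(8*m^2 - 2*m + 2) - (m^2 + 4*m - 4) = 7*m^2 - 6*m + 6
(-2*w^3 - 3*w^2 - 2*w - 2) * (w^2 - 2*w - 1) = -2*w^5 + w^4 + 6*w^3 + 5*w^2 + 6*w + 2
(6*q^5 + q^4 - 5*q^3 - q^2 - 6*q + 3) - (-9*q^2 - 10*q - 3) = 6*q^5 + q^4 - 5*q^3 + 8*q^2 + 4*q + 6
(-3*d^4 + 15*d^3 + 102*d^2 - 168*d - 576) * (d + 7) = -3*d^5 - 6*d^4 + 207*d^3 + 546*d^2 - 1752*d - 4032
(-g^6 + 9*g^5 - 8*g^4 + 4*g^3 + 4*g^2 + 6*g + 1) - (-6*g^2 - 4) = -g^6 + 9*g^5 - 8*g^4 + 4*g^3 + 10*g^2 + 6*g + 5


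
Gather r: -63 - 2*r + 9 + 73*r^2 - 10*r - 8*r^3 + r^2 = -8*r^3 + 74*r^2 - 12*r - 54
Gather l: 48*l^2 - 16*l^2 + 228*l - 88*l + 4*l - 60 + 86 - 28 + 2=32*l^2 + 144*l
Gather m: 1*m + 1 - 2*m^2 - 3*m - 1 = -2*m^2 - 2*m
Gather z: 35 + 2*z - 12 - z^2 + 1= -z^2 + 2*z + 24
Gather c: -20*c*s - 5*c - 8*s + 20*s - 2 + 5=c*(-20*s - 5) + 12*s + 3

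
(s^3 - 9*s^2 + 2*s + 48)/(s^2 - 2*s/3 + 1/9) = 9*(s^3 - 9*s^2 + 2*s + 48)/(9*s^2 - 6*s + 1)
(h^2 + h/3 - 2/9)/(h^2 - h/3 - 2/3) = (h - 1/3)/(h - 1)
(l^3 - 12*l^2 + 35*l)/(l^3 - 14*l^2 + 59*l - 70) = l/(l - 2)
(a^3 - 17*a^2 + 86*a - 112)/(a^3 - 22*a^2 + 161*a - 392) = (a - 2)/(a - 7)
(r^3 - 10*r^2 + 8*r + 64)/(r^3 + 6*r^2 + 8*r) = (r^2 - 12*r + 32)/(r*(r + 4))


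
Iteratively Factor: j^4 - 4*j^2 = (j - 2)*(j^3 + 2*j^2) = j*(j - 2)*(j^2 + 2*j) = j^2*(j - 2)*(j + 2)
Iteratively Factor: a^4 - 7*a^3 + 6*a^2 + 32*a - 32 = (a + 2)*(a^3 - 9*a^2 + 24*a - 16) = (a - 4)*(a + 2)*(a^2 - 5*a + 4) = (a - 4)*(a - 1)*(a + 2)*(a - 4)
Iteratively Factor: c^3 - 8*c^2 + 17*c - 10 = (c - 5)*(c^2 - 3*c + 2) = (c - 5)*(c - 2)*(c - 1)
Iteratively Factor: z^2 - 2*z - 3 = (z + 1)*(z - 3)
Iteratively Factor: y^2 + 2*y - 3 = (y - 1)*(y + 3)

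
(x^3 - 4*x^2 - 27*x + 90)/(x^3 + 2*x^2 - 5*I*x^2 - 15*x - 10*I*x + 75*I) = (x - 6)/(x - 5*I)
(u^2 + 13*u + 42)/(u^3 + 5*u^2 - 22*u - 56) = (u + 6)/(u^2 - 2*u - 8)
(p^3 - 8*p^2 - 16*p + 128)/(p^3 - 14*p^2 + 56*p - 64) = (p + 4)/(p - 2)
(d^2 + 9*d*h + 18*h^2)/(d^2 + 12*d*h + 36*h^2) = (d + 3*h)/(d + 6*h)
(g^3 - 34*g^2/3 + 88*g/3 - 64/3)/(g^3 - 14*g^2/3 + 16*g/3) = (3*g^2 - 28*g + 32)/(g*(3*g - 8))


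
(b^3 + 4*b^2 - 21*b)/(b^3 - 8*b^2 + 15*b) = (b + 7)/(b - 5)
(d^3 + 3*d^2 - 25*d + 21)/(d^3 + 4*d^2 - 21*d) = (d - 1)/d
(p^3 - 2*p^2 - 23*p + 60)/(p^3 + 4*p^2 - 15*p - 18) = (p^2 + p - 20)/(p^2 + 7*p + 6)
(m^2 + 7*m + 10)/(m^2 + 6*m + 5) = (m + 2)/(m + 1)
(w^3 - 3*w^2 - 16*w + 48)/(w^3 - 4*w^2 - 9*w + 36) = (w + 4)/(w + 3)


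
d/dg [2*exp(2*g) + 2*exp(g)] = (4*exp(g) + 2)*exp(g)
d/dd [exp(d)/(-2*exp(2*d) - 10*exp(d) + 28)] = (exp(2*d) + 14)*exp(d)/(2*(exp(4*d) + 10*exp(3*d) - 3*exp(2*d) - 140*exp(d) + 196))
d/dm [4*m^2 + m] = 8*m + 1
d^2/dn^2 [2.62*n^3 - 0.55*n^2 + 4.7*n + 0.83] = 15.72*n - 1.1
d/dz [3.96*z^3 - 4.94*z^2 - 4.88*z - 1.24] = 11.88*z^2 - 9.88*z - 4.88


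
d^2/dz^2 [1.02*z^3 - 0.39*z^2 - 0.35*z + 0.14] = 6.12*z - 0.78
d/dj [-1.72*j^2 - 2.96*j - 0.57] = -3.44*j - 2.96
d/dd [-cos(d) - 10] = sin(d)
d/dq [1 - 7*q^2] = -14*q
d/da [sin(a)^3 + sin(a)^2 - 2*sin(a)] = (3*sin(a)^2 + 2*sin(a) - 2)*cos(a)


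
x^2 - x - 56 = (x - 8)*(x + 7)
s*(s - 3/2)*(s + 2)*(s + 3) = s^4 + 7*s^3/2 - 3*s^2/2 - 9*s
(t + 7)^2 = t^2 + 14*t + 49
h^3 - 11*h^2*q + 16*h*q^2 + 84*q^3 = (h - 7*q)*(h - 6*q)*(h + 2*q)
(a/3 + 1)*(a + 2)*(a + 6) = a^3/3 + 11*a^2/3 + 12*a + 12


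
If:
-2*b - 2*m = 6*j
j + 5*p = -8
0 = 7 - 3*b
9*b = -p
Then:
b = 7/3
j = 97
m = -880/3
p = -21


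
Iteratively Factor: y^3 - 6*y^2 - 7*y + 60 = (y - 5)*(y^2 - y - 12) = (y - 5)*(y + 3)*(y - 4)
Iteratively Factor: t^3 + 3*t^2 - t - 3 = (t - 1)*(t^2 + 4*t + 3) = (t - 1)*(t + 1)*(t + 3)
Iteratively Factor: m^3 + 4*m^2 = (m + 4)*(m^2) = m*(m + 4)*(m)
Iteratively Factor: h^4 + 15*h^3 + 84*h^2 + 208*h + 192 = (h + 4)*(h^3 + 11*h^2 + 40*h + 48) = (h + 3)*(h + 4)*(h^2 + 8*h + 16) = (h + 3)*(h + 4)^2*(h + 4)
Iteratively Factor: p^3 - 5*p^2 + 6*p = (p - 3)*(p^2 - 2*p) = (p - 3)*(p - 2)*(p)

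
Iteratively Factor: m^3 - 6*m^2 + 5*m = (m - 5)*(m^2 - m) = m*(m - 5)*(m - 1)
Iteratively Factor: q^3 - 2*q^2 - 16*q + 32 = (q - 4)*(q^2 + 2*q - 8) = (q - 4)*(q - 2)*(q + 4)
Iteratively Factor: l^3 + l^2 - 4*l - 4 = (l - 2)*(l^2 + 3*l + 2) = (l - 2)*(l + 1)*(l + 2)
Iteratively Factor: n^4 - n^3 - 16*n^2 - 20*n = (n)*(n^3 - n^2 - 16*n - 20) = n*(n + 2)*(n^2 - 3*n - 10) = n*(n + 2)^2*(n - 5)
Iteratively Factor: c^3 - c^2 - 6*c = (c)*(c^2 - c - 6) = c*(c - 3)*(c + 2)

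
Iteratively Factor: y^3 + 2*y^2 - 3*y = (y - 1)*(y^2 + 3*y) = (y - 1)*(y + 3)*(y)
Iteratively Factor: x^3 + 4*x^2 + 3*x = (x)*(x^2 + 4*x + 3) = x*(x + 3)*(x + 1)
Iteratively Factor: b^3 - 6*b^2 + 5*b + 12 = (b + 1)*(b^2 - 7*b + 12) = (b - 3)*(b + 1)*(b - 4)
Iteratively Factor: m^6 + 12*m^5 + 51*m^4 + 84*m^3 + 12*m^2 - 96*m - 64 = (m - 1)*(m^5 + 13*m^4 + 64*m^3 + 148*m^2 + 160*m + 64) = (m - 1)*(m + 4)*(m^4 + 9*m^3 + 28*m^2 + 36*m + 16) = (m - 1)*(m + 4)^2*(m^3 + 5*m^2 + 8*m + 4) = (m - 1)*(m + 1)*(m + 4)^2*(m^2 + 4*m + 4) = (m - 1)*(m + 1)*(m + 2)*(m + 4)^2*(m + 2)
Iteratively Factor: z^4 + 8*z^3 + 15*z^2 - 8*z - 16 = (z + 4)*(z^3 + 4*z^2 - z - 4) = (z + 1)*(z + 4)*(z^2 + 3*z - 4) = (z + 1)*(z + 4)^2*(z - 1)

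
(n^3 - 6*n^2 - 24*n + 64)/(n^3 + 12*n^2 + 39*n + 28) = (n^2 - 10*n + 16)/(n^2 + 8*n + 7)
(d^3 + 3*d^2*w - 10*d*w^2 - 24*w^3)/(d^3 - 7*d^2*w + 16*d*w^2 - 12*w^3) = (d^2 + 6*d*w + 8*w^2)/(d^2 - 4*d*w + 4*w^2)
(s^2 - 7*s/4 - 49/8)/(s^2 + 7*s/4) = (s - 7/2)/s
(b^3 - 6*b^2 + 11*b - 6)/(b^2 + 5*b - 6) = (b^2 - 5*b + 6)/(b + 6)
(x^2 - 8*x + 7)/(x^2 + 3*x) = (x^2 - 8*x + 7)/(x*(x + 3))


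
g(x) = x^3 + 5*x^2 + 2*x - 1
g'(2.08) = 35.78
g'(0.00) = 2.00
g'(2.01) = 34.22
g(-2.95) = 10.94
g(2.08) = 33.79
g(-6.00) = -49.00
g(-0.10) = -1.15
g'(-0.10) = 1.03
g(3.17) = 87.44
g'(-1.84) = -6.24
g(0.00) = -1.00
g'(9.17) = 345.97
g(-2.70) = 10.37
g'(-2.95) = -1.39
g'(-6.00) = 50.00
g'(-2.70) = -3.13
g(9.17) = 1208.88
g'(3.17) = 63.85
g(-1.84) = 6.02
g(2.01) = 31.34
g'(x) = 3*x^2 + 10*x + 2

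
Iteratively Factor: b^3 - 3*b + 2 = (b + 2)*(b^2 - 2*b + 1) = (b - 1)*(b + 2)*(b - 1)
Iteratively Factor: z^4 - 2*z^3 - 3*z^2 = (z)*(z^3 - 2*z^2 - 3*z) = z^2*(z^2 - 2*z - 3) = z^2*(z + 1)*(z - 3)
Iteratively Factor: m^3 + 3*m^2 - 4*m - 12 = (m + 3)*(m^2 - 4) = (m + 2)*(m + 3)*(m - 2)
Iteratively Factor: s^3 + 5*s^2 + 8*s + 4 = (s + 2)*(s^2 + 3*s + 2) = (s + 1)*(s + 2)*(s + 2)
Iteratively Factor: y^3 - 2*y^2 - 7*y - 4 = (y + 1)*(y^2 - 3*y - 4) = (y - 4)*(y + 1)*(y + 1)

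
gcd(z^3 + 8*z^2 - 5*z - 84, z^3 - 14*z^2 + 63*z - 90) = z - 3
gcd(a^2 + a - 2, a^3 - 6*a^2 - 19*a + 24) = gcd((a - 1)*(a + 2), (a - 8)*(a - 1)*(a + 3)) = a - 1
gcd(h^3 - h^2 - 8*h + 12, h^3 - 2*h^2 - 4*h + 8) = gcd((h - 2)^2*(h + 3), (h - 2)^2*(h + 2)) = h^2 - 4*h + 4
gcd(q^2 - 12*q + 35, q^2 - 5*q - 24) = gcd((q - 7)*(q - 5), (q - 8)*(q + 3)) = 1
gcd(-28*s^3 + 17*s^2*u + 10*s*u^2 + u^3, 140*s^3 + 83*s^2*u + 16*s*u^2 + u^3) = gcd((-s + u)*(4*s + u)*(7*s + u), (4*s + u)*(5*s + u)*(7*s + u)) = 28*s^2 + 11*s*u + u^2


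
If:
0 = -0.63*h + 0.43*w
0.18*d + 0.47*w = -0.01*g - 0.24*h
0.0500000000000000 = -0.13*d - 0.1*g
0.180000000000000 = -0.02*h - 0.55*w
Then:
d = 1.24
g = -2.11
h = -0.22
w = -0.32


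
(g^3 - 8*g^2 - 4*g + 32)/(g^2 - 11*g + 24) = (g^2 - 4)/(g - 3)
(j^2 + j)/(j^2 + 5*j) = (j + 1)/(j + 5)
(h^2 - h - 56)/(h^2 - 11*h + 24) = (h + 7)/(h - 3)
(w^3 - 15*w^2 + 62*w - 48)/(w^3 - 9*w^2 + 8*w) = (w - 6)/w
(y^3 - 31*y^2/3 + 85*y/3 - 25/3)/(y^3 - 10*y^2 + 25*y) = (y - 1/3)/y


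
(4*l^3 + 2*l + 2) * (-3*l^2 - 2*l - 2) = -12*l^5 - 8*l^4 - 14*l^3 - 10*l^2 - 8*l - 4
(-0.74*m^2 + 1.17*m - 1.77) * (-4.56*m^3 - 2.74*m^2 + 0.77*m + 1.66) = 3.3744*m^5 - 3.3076*m^4 + 4.2956*m^3 + 4.5223*m^2 + 0.5793*m - 2.9382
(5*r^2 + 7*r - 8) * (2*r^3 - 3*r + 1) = 10*r^5 + 14*r^4 - 31*r^3 - 16*r^2 + 31*r - 8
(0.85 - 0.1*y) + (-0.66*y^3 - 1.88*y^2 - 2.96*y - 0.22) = -0.66*y^3 - 1.88*y^2 - 3.06*y + 0.63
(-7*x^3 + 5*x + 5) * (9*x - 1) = -63*x^4 + 7*x^3 + 45*x^2 + 40*x - 5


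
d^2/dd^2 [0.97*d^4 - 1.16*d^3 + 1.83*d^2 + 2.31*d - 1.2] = 11.64*d^2 - 6.96*d + 3.66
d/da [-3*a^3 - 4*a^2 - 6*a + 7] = -9*a^2 - 8*a - 6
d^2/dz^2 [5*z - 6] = 0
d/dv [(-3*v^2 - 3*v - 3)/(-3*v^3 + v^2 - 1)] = 3*(-v*(9*v - 2)*(v^2 + v + 1) + (2*v + 1)*(3*v^3 - v^2 + 1))/(3*v^3 - v^2 + 1)^2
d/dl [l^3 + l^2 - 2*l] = 3*l^2 + 2*l - 2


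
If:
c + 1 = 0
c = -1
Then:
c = -1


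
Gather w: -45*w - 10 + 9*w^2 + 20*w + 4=9*w^2 - 25*w - 6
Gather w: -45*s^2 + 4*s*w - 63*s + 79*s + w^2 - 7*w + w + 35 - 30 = -45*s^2 + 16*s + w^2 + w*(4*s - 6) + 5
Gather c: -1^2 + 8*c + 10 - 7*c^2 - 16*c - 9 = -7*c^2 - 8*c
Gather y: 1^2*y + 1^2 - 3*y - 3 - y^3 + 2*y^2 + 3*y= -y^3 + 2*y^2 + y - 2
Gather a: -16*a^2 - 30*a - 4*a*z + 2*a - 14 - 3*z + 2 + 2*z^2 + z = -16*a^2 + a*(-4*z - 28) + 2*z^2 - 2*z - 12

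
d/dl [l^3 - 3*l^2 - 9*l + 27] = 3*l^2 - 6*l - 9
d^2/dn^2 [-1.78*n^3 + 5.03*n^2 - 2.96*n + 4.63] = 10.06 - 10.68*n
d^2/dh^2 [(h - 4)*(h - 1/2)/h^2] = 3*(4 - 3*h)/h^4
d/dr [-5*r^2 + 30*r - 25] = 30 - 10*r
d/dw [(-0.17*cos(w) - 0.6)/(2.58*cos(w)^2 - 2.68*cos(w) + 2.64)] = (-0.4386*cos(w)^2 - 3.096*cos(w) + 2.0568)*sin(w)/(6.6564*cos(w)^4 - 13.8288*cos(w)^3 + 20.8048*cos(w)^2 - 14.1504*cos(w) + 6.9696)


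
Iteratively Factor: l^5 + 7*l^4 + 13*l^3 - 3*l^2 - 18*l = (l)*(l^4 + 7*l^3 + 13*l^2 - 3*l - 18) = l*(l + 3)*(l^3 + 4*l^2 + l - 6) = l*(l + 3)^2*(l^2 + l - 2) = l*(l + 2)*(l + 3)^2*(l - 1)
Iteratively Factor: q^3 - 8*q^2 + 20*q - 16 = (q - 2)*(q^2 - 6*q + 8) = (q - 4)*(q - 2)*(q - 2)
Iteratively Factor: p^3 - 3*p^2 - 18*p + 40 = (p - 2)*(p^2 - p - 20) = (p - 5)*(p - 2)*(p + 4)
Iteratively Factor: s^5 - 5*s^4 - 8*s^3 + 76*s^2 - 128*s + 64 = (s - 2)*(s^4 - 3*s^3 - 14*s^2 + 48*s - 32) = (s - 2)*(s - 1)*(s^3 - 2*s^2 - 16*s + 32) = (s - 4)*(s - 2)*(s - 1)*(s^2 + 2*s - 8) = (s - 4)*(s - 2)^2*(s - 1)*(s + 4)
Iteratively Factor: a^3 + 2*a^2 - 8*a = (a)*(a^2 + 2*a - 8) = a*(a + 4)*(a - 2)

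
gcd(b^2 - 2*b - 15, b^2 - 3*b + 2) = 1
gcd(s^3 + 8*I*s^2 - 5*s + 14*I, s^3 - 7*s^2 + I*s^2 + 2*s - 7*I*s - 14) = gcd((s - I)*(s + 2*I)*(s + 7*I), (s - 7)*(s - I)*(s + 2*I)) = s^2 + I*s + 2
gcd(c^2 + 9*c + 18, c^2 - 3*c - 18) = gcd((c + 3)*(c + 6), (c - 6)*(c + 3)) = c + 3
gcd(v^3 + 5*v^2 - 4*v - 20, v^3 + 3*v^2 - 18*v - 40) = v^2 + 7*v + 10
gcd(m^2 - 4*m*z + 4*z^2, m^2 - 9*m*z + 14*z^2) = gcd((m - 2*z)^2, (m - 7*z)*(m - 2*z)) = -m + 2*z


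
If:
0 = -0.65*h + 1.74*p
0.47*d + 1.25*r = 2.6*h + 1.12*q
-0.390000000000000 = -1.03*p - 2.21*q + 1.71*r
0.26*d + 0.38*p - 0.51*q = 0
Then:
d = 1.17285447157337*r + 0.357146263301172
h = 0.388621186278895*r - 0.0123859763821919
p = 0.145174581081196*r - 0.0046269452002441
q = 0.706095104744963*r + 0.178627037808259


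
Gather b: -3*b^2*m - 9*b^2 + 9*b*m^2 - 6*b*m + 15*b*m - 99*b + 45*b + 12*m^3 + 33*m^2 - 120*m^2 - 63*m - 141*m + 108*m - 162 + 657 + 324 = b^2*(-3*m - 9) + b*(9*m^2 + 9*m - 54) + 12*m^3 - 87*m^2 - 96*m + 819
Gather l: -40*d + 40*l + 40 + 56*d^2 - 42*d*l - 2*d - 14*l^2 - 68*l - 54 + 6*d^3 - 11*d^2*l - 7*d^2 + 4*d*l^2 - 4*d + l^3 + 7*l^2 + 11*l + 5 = 6*d^3 + 49*d^2 - 46*d + l^3 + l^2*(4*d - 7) + l*(-11*d^2 - 42*d - 17) - 9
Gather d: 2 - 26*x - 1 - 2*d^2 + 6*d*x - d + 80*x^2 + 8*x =-2*d^2 + d*(6*x - 1) + 80*x^2 - 18*x + 1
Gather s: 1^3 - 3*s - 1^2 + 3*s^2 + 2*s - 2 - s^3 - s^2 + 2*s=-s^3 + 2*s^2 + s - 2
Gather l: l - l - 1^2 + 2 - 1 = 0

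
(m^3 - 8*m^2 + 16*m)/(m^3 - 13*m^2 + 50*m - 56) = m*(m - 4)/(m^2 - 9*m + 14)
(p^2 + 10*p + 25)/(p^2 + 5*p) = (p + 5)/p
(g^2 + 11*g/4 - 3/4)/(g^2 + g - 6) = (g - 1/4)/(g - 2)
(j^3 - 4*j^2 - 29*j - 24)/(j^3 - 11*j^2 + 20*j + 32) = (j + 3)/(j - 4)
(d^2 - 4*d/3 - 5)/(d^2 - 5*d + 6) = (d + 5/3)/(d - 2)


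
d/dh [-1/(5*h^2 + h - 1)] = (10*h + 1)/(5*h^2 + h - 1)^2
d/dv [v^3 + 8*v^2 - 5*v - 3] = 3*v^2 + 16*v - 5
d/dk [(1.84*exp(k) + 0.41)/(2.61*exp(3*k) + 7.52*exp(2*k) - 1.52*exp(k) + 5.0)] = (-9.6048*exp(3*k) - 17.0471*exp(2*k) - 6.1664*exp(k) + 9.8232)*exp(k)/(6.8121*exp(6*k) + 39.2544*exp(5*k) + 48.616*exp(4*k) + 3.2392*exp(3*k) + 77.5104*exp(2*k) - 15.2*exp(k) + 25.0)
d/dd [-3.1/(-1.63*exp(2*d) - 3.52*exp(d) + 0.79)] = (-10.106*exp(d) - 10.912)*exp(d)/(1.63*exp(2*d) + 3.52*exp(d) - 0.79)^2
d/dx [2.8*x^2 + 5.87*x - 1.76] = 5.6*x + 5.87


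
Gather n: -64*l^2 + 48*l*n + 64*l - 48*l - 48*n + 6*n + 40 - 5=-64*l^2 + 16*l + n*(48*l - 42) + 35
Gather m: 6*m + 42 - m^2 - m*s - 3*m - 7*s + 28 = -m^2 + m*(3 - s) - 7*s + 70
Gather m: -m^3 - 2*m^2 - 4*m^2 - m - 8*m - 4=-m^3 - 6*m^2 - 9*m - 4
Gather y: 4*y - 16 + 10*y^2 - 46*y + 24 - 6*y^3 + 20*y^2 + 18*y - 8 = -6*y^3 + 30*y^2 - 24*y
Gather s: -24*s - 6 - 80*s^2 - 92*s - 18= -80*s^2 - 116*s - 24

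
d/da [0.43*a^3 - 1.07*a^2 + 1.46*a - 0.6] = 1.29*a^2 - 2.14*a + 1.46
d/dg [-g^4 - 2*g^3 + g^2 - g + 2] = -4*g^3 - 6*g^2 + 2*g - 1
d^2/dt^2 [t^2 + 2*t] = 2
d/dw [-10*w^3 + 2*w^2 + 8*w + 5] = -30*w^2 + 4*w + 8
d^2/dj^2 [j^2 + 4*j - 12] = 2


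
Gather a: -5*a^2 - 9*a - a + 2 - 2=-5*a^2 - 10*a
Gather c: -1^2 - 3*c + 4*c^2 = 4*c^2 - 3*c - 1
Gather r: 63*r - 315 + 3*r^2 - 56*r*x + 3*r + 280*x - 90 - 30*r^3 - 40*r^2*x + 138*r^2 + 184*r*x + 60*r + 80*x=-30*r^3 + r^2*(141 - 40*x) + r*(128*x + 126) + 360*x - 405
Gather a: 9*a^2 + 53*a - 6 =9*a^2 + 53*a - 6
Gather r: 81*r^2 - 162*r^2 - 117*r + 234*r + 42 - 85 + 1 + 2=-81*r^2 + 117*r - 40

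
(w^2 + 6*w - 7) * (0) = 0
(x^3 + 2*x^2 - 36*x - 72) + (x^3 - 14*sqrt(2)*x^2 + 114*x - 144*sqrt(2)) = 2*x^3 - 14*sqrt(2)*x^2 + 2*x^2 + 78*x - 144*sqrt(2) - 72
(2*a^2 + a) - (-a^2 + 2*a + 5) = 3*a^2 - a - 5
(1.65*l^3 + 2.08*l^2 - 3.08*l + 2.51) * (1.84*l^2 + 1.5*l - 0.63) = 3.036*l^5 + 6.3022*l^4 - 3.5867*l^3 - 1.312*l^2 + 5.7054*l - 1.5813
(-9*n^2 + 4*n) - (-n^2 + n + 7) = -8*n^2 + 3*n - 7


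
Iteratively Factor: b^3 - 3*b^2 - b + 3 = (b - 1)*(b^2 - 2*b - 3) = (b - 1)*(b + 1)*(b - 3)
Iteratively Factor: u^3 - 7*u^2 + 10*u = (u)*(u^2 - 7*u + 10) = u*(u - 2)*(u - 5)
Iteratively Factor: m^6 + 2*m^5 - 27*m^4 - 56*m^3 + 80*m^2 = (m)*(m^5 + 2*m^4 - 27*m^3 - 56*m^2 + 80*m) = m*(m + 4)*(m^4 - 2*m^3 - 19*m^2 + 20*m) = m*(m + 4)^2*(m^3 - 6*m^2 + 5*m) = m^2*(m + 4)^2*(m^2 - 6*m + 5) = m^2*(m - 5)*(m + 4)^2*(m - 1)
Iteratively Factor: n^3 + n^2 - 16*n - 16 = (n + 4)*(n^2 - 3*n - 4) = (n + 1)*(n + 4)*(n - 4)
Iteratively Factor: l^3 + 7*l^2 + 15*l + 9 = (l + 3)*(l^2 + 4*l + 3) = (l + 1)*(l + 3)*(l + 3)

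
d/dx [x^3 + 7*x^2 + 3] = x*(3*x + 14)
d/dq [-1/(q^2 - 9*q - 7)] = (2*q - 9)/(-q^2 + 9*q + 7)^2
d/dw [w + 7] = 1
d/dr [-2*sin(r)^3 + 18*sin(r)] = 6*(cos(r)^2 + 2)*cos(r)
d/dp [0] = 0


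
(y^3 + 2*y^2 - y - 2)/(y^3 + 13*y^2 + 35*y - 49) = (y^2 + 3*y + 2)/(y^2 + 14*y + 49)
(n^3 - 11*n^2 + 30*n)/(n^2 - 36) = n*(n - 5)/(n + 6)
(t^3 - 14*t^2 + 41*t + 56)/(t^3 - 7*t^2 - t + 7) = (t - 8)/(t - 1)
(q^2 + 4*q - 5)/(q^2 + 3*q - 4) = (q + 5)/(q + 4)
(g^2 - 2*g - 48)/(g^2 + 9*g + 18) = (g - 8)/(g + 3)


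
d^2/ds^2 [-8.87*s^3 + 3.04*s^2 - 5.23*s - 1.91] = 6.08 - 53.22*s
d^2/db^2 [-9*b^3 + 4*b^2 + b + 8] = 8 - 54*b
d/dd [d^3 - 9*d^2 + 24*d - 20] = 3*d^2 - 18*d + 24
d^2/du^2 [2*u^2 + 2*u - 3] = 4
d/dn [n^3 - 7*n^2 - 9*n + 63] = 3*n^2 - 14*n - 9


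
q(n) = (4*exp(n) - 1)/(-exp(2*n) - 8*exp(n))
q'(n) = (4*exp(n) - 1)*(2*exp(2*n) + 8*exp(n))/(-exp(2*n) - 8*exp(n))^2 + 4*exp(n)/(-exp(2*n) - 8*exp(n)) = 2*(2*exp(2*n) - exp(n) - 4)*exp(-n)/(exp(2*n) + 16*exp(n) + 64)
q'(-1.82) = -0.76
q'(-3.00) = -2.51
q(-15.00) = 408626.66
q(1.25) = -0.32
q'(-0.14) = -0.10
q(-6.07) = 53.57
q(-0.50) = -0.27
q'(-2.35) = -1.30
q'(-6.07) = -54.08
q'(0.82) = 0.03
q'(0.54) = 0.00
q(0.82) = -0.35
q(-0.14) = -0.32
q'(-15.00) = -408627.17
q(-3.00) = 2.00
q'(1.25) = 0.07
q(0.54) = -0.35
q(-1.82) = 0.27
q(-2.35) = 0.80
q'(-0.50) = -0.17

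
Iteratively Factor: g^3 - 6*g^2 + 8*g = (g - 2)*(g^2 - 4*g) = g*(g - 2)*(g - 4)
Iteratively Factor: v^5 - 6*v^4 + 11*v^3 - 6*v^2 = (v - 3)*(v^4 - 3*v^3 + 2*v^2) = v*(v - 3)*(v^3 - 3*v^2 + 2*v) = v*(v - 3)*(v - 2)*(v^2 - v) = v*(v - 3)*(v - 2)*(v - 1)*(v)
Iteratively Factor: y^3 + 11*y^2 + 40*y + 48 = (y + 3)*(y^2 + 8*y + 16) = (y + 3)*(y + 4)*(y + 4)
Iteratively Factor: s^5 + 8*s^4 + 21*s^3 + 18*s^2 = (s)*(s^4 + 8*s^3 + 21*s^2 + 18*s) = s*(s + 2)*(s^3 + 6*s^2 + 9*s) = s*(s + 2)*(s + 3)*(s^2 + 3*s) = s*(s + 2)*(s + 3)^2*(s)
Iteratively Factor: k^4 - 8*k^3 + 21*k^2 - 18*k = (k - 3)*(k^3 - 5*k^2 + 6*k) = k*(k - 3)*(k^2 - 5*k + 6) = k*(k - 3)^2*(k - 2)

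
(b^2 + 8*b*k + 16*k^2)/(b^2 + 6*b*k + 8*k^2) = (b + 4*k)/(b + 2*k)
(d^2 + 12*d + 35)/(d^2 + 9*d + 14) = (d + 5)/(d + 2)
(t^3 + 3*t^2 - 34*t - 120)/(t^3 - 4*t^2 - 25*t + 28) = (t^2 - t - 30)/(t^2 - 8*t + 7)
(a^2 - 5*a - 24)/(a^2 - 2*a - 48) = (a + 3)/(a + 6)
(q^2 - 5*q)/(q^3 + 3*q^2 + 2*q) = (q - 5)/(q^2 + 3*q + 2)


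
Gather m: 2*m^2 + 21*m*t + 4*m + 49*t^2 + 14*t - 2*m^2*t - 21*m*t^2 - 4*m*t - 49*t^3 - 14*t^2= m^2*(2 - 2*t) + m*(-21*t^2 + 17*t + 4) - 49*t^3 + 35*t^2 + 14*t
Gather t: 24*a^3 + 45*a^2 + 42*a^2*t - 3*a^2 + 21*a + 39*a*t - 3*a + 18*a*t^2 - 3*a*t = 24*a^3 + 42*a^2 + 18*a*t^2 + 18*a + t*(42*a^2 + 36*a)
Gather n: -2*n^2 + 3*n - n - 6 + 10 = -2*n^2 + 2*n + 4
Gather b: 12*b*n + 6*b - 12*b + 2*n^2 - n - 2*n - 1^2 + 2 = b*(12*n - 6) + 2*n^2 - 3*n + 1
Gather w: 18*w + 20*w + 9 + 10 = 38*w + 19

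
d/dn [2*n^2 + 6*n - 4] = 4*n + 6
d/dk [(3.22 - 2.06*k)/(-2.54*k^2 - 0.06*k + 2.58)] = (-5.2324*k^2 + 16.3576*k - 5.1216)/(6.4516*k^4 + 0.3048*k^3 - 13.1028*k^2 - 0.3096*k + 6.6564)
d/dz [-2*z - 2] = -2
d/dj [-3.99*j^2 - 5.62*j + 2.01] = -7.98*j - 5.62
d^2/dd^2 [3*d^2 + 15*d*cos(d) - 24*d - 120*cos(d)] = -15*d*cos(d) - 30*sin(d) + 120*cos(d) + 6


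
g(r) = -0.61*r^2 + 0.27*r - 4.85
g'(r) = 0.27 - 1.22*r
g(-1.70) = -7.07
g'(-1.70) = 2.34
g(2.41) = -7.74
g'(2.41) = -2.67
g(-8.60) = -52.29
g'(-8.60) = 10.76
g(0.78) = -5.01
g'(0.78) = -0.68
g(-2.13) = -8.19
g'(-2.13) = 2.87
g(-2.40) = -9.01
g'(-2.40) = 3.20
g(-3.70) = -14.20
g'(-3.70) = 4.78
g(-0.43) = -5.08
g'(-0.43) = 0.79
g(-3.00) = -11.15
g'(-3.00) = 3.93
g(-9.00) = -56.69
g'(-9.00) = 11.25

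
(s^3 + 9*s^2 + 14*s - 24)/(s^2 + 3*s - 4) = s + 6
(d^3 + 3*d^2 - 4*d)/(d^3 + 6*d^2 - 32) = d*(d - 1)/(d^2 + 2*d - 8)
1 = 1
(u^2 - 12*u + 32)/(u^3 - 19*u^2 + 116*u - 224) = 1/(u - 7)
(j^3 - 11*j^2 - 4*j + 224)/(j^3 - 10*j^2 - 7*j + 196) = (j - 8)/(j - 7)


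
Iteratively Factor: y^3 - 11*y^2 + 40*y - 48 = (y - 3)*(y^2 - 8*y + 16) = (y - 4)*(y - 3)*(y - 4)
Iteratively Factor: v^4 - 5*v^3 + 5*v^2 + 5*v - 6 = (v - 3)*(v^3 - 2*v^2 - v + 2) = (v - 3)*(v - 2)*(v^2 - 1) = (v - 3)*(v - 2)*(v + 1)*(v - 1)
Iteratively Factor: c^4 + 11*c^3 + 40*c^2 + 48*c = (c)*(c^3 + 11*c^2 + 40*c + 48) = c*(c + 3)*(c^2 + 8*c + 16) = c*(c + 3)*(c + 4)*(c + 4)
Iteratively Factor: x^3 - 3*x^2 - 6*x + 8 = (x - 1)*(x^2 - 2*x - 8) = (x - 1)*(x + 2)*(x - 4)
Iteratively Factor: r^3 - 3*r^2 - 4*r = (r + 1)*(r^2 - 4*r) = r*(r + 1)*(r - 4)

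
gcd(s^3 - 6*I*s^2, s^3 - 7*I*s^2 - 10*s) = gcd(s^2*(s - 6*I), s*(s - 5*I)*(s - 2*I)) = s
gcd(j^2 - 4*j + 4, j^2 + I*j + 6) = 1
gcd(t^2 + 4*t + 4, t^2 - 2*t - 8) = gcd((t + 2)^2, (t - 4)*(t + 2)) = t + 2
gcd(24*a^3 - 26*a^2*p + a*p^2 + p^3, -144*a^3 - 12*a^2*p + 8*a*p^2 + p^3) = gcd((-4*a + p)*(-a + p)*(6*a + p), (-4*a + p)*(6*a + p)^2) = -24*a^2 + 2*a*p + p^2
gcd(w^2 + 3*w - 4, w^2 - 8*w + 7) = w - 1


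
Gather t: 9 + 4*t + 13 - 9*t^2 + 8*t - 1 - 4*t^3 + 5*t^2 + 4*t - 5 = -4*t^3 - 4*t^2 + 16*t + 16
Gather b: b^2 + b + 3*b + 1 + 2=b^2 + 4*b + 3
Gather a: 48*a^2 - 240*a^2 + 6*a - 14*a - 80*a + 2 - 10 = -192*a^2 - 88*a - 8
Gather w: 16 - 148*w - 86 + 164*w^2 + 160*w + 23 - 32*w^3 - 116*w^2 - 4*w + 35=-32*w^3 + 48*w^2 + 8*w - 12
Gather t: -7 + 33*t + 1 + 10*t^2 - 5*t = 10*t^2 + 28*t - 6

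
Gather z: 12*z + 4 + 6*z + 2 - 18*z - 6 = 0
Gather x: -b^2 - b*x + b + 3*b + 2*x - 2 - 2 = -b^2 + 4*b + x*(2 - b) - 4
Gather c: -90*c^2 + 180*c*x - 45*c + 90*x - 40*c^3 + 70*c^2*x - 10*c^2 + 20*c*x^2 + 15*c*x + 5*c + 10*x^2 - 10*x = -40*c^3 + c^2*(70*x - 100) + c*(20*x^2 + 195*x - 40) + 10*x^2 + 80*x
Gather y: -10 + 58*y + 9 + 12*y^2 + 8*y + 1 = 12*y^2 + 66*y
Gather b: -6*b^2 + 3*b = -6*b^2 + 3*b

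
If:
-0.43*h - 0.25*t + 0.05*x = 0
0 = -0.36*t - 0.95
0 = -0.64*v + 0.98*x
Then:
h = 0.116279069767442*x + 1.53423772609819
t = -2.64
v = 1.53125*x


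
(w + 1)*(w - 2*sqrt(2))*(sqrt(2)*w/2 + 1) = sqrt(2)*w^3/2 - w^2 + sqrt(2)*w^2/2 - 2*sqrt(2)*w - w - 2*sqrt(2)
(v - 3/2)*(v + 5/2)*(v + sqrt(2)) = v^3 + v^2 + sqrt(2)*v^2 - 15*v/4 + sqrt(2)*v - 15*sqrt(2)/4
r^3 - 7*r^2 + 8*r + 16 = (r - 4)^2*(r + 1)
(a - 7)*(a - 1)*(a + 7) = a^3 - a^2 - 49*a + 49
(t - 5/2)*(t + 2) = t^2 - t/2 - 5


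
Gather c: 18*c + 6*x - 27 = 18*c + 6*x - 27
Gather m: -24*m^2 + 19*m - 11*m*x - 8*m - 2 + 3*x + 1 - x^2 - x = -24*m^2 + m*(11 - 11*x) - x^2 + 2*x - 1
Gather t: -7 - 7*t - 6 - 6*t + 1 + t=-12*t - 12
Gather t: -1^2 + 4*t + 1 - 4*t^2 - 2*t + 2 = -4*t^2 + 2*t + 2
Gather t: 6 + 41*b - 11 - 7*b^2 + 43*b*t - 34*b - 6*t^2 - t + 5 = -7*b^2 + 7*b - 6*t^2 + t*(43*b - 1)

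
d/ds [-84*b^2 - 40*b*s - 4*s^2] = -40*b - 8*s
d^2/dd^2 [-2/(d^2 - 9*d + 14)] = 4*(d^2 - 9*d - (2*d - 9)^2 + 14)/(d^2 - 9*d + 14)^3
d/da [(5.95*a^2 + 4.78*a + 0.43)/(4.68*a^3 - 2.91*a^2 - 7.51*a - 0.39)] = (-27.846*a^4 - 44.7408*a^3 - 36.8119*a^2 - 2.1384*a + 1.3651)/(21.9024*a^6 - 27.2376*a^5 - 61.8255*a^4 + 40.0578*a^3 + 58.6699*a^2 + 5.8578*a + 0.1521)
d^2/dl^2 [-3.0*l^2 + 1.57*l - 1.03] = -6.00000000000000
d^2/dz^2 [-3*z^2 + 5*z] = -6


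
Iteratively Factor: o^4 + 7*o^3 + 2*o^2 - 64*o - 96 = (o + 4)*(o^3 + 3*o^2 - 10*o - 24) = (o + 2)*(o + 4)*(o^2 + o - 12) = (o - 3)*(o + 2)*(o + 4)*(o + 4)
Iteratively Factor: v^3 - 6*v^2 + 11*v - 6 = (v - 2)*(v^2 - 4*v + 3) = (v - 3)*(v - 2)*(v - 1)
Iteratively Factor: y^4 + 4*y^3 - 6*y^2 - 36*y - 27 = (y - 3)*(y^3 + 7*y^2 + 15*y + 9) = (y - 3)*(y + 3)*(y^2 + 4*y + 3) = (y - 3)*(y + 3)^2*(y + 1)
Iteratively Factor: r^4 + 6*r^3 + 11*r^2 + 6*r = (r + 2)*(r^3 + 4*r^2 + 3*r) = (r + 2)*(r + 3)*(r^2 + r) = r*(r + 2)*(r + 3)*(r + 1)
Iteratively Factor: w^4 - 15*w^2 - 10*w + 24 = (w - 4)*(w^3 + 4*w^2 + w - 6) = (w - 4)*(w + 2)*(w^2 + 2*w - 3) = (w - 4)*(w - 1)*(w + 2)*(w + 3)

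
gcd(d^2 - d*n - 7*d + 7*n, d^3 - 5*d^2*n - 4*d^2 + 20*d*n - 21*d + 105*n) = d - 7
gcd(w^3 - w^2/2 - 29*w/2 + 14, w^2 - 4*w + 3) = w - 1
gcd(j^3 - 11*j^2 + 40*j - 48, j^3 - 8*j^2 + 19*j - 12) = j^2 - 7*j + 12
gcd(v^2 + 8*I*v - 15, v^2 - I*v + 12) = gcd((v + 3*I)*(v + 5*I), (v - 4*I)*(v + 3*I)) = v + 3*I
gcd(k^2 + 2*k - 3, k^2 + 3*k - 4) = k - 1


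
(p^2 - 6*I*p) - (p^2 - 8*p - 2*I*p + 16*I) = 8*p - 4*I*p - 16*I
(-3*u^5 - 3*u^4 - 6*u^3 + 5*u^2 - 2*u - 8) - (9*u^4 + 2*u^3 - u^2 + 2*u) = -3*u^5 - 12*u^4 - 8*u^3 + 6*u^2 - 4*u - 8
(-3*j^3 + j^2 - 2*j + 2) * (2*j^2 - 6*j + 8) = -6*j^5 + 20*j^4 - 34*j^3 + 24*j^2 - 28*j + 16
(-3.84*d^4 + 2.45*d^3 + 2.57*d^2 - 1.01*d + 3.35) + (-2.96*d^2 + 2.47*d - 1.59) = -3.84*d^4 + 2.45*d^3 - 0.39*d^2 + 1.46*d + 1.76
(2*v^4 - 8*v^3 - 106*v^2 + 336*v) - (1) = 2*v^4 - 8*v^3 - 106*v^2 + 336*v - 1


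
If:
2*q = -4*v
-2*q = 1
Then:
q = -1/2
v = 1/4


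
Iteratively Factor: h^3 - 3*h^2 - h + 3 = (h - 1)*(h^2 - 2*h - 3) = (h - 3)*(h - 1)*(h + 1)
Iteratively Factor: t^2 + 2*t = (t + 2)*(t)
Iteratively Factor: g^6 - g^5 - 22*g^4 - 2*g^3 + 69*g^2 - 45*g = (g - 1)*(g^5 - 22*g^3 - 24*g^2 + 45*g) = (g - 5)*(g - 1)*(g^4 + 5*g^3 + 3*g^2 - 9*g) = g*(g - 5)*(g - 1)*(g^3 + 5*g^2 + 3*g - 9) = g*(g - 5)*(g - 1)^2*(g^2 + 6*g + 9) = g*(g - 5)*(g - 1)^2*(g + 3)*(g + 3)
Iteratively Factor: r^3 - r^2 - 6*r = (r + 2)*(r^2 - 3*r) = (r - 3)*(r + 2)*(r)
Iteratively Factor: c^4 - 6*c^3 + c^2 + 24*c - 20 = (c - 5)*(c^3 - c^2 - 4*c + 4) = (c - 5)*(c - 1)*(c^2 - 4) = (c - 5)*(c - 1)*(c + 2)*(c - 2)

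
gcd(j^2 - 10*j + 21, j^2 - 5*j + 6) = j - 3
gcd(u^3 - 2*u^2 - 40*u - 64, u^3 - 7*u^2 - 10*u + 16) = u^2 - 6*u - 16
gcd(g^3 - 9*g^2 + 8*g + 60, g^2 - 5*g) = g - 5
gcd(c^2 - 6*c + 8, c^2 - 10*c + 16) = c - 2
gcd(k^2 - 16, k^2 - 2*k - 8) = k - 4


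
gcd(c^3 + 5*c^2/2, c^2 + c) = c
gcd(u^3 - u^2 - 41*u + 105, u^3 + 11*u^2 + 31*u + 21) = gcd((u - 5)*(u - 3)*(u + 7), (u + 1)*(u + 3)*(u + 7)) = u + 7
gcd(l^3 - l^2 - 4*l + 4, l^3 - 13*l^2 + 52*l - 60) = l - 2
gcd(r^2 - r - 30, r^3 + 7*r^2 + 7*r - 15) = r + 5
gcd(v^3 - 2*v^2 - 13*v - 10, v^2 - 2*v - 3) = v + 1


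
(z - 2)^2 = z^2 - 4*z + 4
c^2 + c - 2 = (c - 1)*(c + 2)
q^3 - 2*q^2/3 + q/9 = q*(q - 1/3)^2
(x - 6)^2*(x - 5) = x^3 - 17*x^2 + 96*x - 180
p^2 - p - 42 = (p - 7)*(p + 6)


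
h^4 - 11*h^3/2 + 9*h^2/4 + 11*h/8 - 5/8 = (h - 5)*(h - 1/2)^2*(h + 1/2)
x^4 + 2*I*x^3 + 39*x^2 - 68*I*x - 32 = (x - 4*I)*(x - I)^2*(x + 8*I)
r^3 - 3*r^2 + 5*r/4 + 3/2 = (r - 2)*(r - 3/2)*(r + 1/2)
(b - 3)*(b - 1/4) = b^2 - 13*b/4 + 3/4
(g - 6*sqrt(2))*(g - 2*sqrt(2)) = g^2 - 8*sqrt(2)*g + 24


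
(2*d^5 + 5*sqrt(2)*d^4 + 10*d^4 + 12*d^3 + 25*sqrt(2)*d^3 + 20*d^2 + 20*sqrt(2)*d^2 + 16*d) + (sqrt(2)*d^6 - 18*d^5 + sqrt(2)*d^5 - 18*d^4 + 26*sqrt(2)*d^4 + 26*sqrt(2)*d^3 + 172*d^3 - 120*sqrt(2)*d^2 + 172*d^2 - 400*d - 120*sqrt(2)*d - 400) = sqrt(2)*d^6 - 16*d^5 + sqrt(2)*d^5 - 8*d^4 + 31*sqrt(2)*d^4 + 51*sqrt(2)*d^3 + 184*d^3 - 100*sqrt(2)*d^2 + 192*d^2 - 384*d - 120*sqrt(2)*d - 400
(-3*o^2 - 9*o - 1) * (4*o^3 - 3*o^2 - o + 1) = -12*o^5 - 27*o^4 + 26*o^3 + 9*o^2 - 8*o - 1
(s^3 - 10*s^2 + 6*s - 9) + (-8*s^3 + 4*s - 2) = -7*s^3 - 10*s^2 + 10*s - 11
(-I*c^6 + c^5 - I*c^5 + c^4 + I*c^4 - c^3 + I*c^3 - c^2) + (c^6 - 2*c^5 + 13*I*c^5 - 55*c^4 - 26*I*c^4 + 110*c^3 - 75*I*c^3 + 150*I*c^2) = c^6 - I*c^6 - c^5 + 12*I*c^5 - 54*c^4 - 25*I*c^4 + 109*c^3 - 74*I*c^3 - c^2 + 150*I*c^2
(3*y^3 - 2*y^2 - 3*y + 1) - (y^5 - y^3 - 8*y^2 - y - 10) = -y^5 + 4*y^3 + 6*y^2 - 2*y + 11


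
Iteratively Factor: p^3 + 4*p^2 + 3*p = (p)*(p^2 + 4*p + 3) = p*(p + 1)*(p + 3)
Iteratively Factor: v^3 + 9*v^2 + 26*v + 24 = (v + 4)*(v^2 + 5*v + 6) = (v + 3)*(v + 4)*(v + 2)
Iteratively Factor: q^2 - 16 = (q + 4)*(q - 4)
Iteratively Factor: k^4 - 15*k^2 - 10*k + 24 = (k - 1)*(k^3 + k^2 - 14*k - 24) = (k - 1)*(k + 2)*(k^2 - k - 12) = (k - 4)*(k - 1)*(k + 2)*(k + 3)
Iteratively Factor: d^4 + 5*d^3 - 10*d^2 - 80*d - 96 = (d - 4)*(d^3 + 9*d^2 + 26*d + 24) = (d - 4)*(d + 4)*(d^2 + 5*d + 6) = (d - 4)*(d + 3)*(d + 4)*(d + 2)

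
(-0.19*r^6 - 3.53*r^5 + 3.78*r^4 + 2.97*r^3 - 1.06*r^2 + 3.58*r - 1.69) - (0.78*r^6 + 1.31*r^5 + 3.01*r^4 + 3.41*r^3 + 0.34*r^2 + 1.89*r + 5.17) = -0.97*r^6 - 4.84*r^5 + 0.77*r^4 - 0.44*r^3 - 1.4*r^2 + 1.69*r - 6.86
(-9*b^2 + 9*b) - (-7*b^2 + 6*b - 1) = -2*b^2 + 3*b + 1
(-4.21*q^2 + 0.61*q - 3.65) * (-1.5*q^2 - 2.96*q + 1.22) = 6.315*q^4 + 11.5466*q^3 - 1.4668*q^2 + 11.5482*q - 4.453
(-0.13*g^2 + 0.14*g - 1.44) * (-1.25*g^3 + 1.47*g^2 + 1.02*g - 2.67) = 0.1625*g^5 - 0.3661*g^4 + 1.8732*g^3 - 1.6269*g^2 - 1.8426*g + 3.8448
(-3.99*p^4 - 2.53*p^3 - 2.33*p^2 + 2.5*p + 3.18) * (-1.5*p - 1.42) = 5.985*p^5 + 9.4608*p^4 + 7.0876*p^3 - 0.4414*p^2 - 8.32*p - 4.5156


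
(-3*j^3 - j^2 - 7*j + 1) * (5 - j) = 3*j^4 - 14*j^3 + 2*j^2 - 36*j + 5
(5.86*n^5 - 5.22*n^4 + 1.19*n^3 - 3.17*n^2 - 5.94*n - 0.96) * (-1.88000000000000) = -11.0168*n^5 + 9.8136*n^4 - 2.2372*n^3 + 5.9596*n^2 + 11.1672*n + 1.8048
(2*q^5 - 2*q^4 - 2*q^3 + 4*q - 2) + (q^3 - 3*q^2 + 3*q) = 2*q^5 - 2*q^4 - q^3 - 3*q^2 + 7*q - 2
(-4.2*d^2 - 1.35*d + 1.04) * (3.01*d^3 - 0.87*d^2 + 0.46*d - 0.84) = -12.642*d^5 - 0.4095*d^4 + 2.3729*d^3 + 2.0022*d^2 + 1.6124*d - 0.8736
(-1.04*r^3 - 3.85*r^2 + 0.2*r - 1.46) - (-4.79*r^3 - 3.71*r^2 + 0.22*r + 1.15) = 3.75*r^3 - 0.14*r^2 - 0.02*r - 2.61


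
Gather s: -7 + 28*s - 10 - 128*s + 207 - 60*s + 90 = 280 - 160*s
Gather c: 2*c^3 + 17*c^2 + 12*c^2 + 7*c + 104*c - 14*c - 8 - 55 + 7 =2*c^3 + 29*c^2 + 97*c - 56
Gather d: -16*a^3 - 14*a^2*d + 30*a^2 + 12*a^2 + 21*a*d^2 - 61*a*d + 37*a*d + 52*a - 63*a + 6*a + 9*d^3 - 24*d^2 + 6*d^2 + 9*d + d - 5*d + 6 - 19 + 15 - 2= -16*a^3 + 42*a^2 - 5*a + 9*d^3 + d^2*(21*a - 18) + d*(-14*a^2 - 24*a + 5)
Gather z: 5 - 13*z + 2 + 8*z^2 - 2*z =8*z^2 - 15*z + 7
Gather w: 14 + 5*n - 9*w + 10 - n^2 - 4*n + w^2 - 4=-n^2 + n + w^2 - 9*w + 20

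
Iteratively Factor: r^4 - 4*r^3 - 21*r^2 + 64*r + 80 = (r - 5)*(r^3 + r^2 - 16*r - 16) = (r - 5)*(r - 4)*(r^2 + 5*r + 4) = (r - 5)*(r - 4)*(r + 4)*(r + 1)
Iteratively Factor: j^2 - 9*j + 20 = (j - 5)*(j - 4)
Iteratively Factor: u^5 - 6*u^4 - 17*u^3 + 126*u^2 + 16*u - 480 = (u - 5)*(u^4 - u^3 - 22*u^2 + 16*u + 96) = (u - 5)*(u + 4)*(u^3 - 5*u^2 - 2*u + 24) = (u - 5)*(u - 4)*(u + 4)*(u^2 - u - 6) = (u - 5)*(u - 4)*(u + 2)*(u + 4)*(u - 3)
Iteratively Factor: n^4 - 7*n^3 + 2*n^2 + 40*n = (n - 5)*(n^3 - 2*n^2 - 8*n) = n*(n - 5)*(n^2 - 2*n - 8) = n*(n - 5)*(n - 4)*(n + 2)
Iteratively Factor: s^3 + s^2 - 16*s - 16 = (s + 1)*(s^2 - 16) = (s + 1)*(s + 4)*(s - 4)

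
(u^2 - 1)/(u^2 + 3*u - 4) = (u + 1)/(u + 4)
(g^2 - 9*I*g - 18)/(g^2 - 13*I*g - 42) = (g - 3*I)/(g - 7*I)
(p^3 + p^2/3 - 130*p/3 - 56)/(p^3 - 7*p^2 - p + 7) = (p^2 + 22*p/3 + 8)/(p^2 - 1)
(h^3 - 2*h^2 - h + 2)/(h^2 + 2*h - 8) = (h^2 - 1)/(h + 4)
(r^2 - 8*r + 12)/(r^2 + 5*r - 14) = (r - 6)/(r + 7)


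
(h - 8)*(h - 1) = h^2 - 9*h + 8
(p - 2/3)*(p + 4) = p^2 + 10*p/3 - 8/3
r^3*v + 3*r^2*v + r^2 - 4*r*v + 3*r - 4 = (r - 1)*(r + 4)*(r*v + 1)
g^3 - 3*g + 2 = (g - 1)^2*(g + 2)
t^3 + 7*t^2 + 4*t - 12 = (t - 1)*(t + 2)*(t + 6)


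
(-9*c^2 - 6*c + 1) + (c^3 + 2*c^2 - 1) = c^3 - 7*c^2 - 6*c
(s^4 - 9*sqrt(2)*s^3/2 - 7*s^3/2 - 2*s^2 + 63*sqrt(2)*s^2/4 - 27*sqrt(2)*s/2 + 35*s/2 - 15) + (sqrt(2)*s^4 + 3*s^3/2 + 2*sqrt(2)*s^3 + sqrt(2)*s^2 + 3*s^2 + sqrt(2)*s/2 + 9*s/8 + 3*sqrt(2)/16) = s^4 + sqrt(2)*s^4 - 5*sqrt(2)*s^3/2 - 2*s^3 + s^2 + 67*sqrt(2)*s^2/4 - 13*sqrt(2)*s + 149*s/8 - 15 + 3*sqrt(2)/16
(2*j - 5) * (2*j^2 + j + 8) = 4*j^3 - 8*j^2 + 11*j - 40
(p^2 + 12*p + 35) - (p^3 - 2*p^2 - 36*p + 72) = -p^3 + 3*p^2 + 48*p - 37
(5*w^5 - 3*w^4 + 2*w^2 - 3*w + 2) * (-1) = -5*w^5 + 3*w^4 - 2*w^2 + 3*w - 2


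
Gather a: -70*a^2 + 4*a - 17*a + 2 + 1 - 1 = -70*a^2 - 13*a + 2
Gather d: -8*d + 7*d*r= d*(7*r - 8)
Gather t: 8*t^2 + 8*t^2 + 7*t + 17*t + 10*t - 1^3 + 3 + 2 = 16*t^2 + 34*t + 4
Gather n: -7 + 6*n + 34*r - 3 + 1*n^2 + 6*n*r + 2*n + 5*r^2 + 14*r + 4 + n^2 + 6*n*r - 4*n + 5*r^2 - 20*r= 2*n^2 + n*(12*r + 4) + 10*r^2 + 28*r - 6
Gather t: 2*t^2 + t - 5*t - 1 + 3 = 2*t^2 - 4*t + 2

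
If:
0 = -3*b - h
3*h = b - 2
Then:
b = 1/5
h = -3/5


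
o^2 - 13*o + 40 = (o - 8)*(o - 5)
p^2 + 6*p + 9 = (p + 3)^2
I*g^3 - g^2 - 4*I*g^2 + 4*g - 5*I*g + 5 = (g - 5)*(g + I)*(I*g + I)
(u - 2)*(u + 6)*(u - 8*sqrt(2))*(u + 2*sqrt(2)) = u^4 - 6*sqrt(2)*u^3 + 4*u^3 - 44*u^2 - 24*sqrt(2)*u^2 - 128*u + 72*sqrt(2)*u + 384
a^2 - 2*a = a*(a - 2)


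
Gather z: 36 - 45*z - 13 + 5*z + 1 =24 - 40*z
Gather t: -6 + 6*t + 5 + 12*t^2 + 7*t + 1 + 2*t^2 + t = 14*t^2 + 14*t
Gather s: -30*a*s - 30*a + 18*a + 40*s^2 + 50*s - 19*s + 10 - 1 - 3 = -12*a + 40*s^2 + s*(31 - 30*a) + 6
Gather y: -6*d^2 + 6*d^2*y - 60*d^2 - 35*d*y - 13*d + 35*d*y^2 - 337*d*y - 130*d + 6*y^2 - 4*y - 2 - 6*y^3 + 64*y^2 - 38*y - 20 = -66*d^2 - 143*d - 6*y^3 + y^2*(35*d + 70) + y*(6*d^2 - 372*d - 42) - 22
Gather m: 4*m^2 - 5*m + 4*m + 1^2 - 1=4*m^2 - m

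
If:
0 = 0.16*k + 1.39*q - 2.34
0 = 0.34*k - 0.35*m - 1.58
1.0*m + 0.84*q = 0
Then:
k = 3.54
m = -1.07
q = 1.28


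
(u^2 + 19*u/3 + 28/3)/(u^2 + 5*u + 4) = (u + 7/3)/(u + 1)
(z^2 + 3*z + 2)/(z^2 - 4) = (z + 1)/(z - 2)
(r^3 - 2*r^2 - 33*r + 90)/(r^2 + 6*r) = r - 8 + 15/r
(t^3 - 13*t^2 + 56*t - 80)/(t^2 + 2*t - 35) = (t^2 - 8*t + 16)/(t + 7)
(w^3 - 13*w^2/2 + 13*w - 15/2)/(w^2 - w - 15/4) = 2*(w^2 - 4*w + 3)/(2*w + 3)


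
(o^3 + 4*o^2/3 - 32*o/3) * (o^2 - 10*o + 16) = o^5 - 26*o^4/3 - 8*o^3 + 128*o^2 - 512*o/3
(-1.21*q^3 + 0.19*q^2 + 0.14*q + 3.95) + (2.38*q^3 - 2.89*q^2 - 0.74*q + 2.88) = 1.17*q^3 - 2.7*q^2 - 0.6*q + 6.83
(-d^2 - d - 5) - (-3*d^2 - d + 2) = 2*d^2 - 7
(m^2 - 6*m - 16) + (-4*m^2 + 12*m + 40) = -3*m^2 + 6*m + 24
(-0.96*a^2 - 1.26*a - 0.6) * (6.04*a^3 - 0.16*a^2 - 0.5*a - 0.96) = -5.7984*a^5 - 7.4568*a^4 - 2.9424*a^3 + 1.6476*a^2 + 1.5096*a + 0.576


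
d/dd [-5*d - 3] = -5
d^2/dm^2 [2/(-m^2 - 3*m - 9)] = 4*(m^2 + 3*m - (2*m + 3)^2 + 9)/(m^2 + 3*m + 9)^3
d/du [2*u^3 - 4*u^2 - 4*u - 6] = 6*u^2 - 8*u - 4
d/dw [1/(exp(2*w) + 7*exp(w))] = (-2*exp(w) - 7)*exp(-w)/(exp(w) + 7)^2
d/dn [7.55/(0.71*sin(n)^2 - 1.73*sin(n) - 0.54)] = (13.0615 - 10.721*sin(n))*cos(n)/(-0.71*sin(n)^2 + 1.73*sin(n) + 0.54)^2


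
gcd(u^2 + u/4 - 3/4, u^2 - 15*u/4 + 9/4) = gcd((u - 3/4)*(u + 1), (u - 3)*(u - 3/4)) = u - 3/4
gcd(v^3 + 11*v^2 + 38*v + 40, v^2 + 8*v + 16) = v + 4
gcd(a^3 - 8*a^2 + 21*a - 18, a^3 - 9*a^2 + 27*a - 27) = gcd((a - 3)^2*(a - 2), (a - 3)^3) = a^2 - 6*a + 9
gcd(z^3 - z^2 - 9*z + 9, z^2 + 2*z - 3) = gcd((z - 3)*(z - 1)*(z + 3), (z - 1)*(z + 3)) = z^2 + 2*z - 3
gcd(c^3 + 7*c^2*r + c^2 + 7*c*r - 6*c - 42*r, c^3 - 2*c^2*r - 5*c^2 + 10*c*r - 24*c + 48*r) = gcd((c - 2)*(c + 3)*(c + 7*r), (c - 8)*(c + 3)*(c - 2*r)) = c + 3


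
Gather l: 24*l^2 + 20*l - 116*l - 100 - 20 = 24*l^2 - 96*l - 120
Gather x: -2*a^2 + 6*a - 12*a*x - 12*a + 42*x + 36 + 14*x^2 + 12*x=-2*a^2 - 6*a + 14*x^2 + x*(54 - 12*a) + 36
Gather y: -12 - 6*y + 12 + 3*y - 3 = -3*y - 3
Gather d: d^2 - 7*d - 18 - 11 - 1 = d^2 - 7*d - 30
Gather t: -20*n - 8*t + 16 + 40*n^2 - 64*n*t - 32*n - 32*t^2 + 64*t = 40*n^2 - 52*n - 32*t^2 + t*(56 - 64*n) + 16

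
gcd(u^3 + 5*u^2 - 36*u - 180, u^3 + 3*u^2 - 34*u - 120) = u^2 - u - 30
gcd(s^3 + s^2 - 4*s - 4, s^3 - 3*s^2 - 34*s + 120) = 1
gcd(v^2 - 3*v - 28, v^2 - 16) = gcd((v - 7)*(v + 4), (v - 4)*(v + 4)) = v + 4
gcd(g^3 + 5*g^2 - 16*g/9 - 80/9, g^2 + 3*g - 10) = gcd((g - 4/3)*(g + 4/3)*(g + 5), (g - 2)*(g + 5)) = g + 5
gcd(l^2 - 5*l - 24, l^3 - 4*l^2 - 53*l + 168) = l - 8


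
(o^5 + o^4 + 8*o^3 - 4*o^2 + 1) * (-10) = -10*o^5 - 10*o^4 - 80*o^3 + 40*o^2 - 10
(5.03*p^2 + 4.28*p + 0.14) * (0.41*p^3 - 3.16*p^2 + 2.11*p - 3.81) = 2.0623*p^5 - 14.14*p^4 - 2.8541*p^3 - 10.5759*p^2 - 16.0114*p - 0.5334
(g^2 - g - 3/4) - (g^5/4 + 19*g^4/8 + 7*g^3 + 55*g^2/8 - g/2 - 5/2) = -g^5/4 - 19*g^4/8 - 7*g^3 - 47*g^2/8 - g/2 + 7/4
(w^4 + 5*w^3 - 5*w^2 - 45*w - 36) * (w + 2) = w^5 + 7*w^4 + 5*w^3 - 55*w^2 - 126*w - 72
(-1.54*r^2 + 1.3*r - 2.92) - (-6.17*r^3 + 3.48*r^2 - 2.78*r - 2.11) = 6.17*r^3 - 5.02*r^2 + 4.08*r - 0.81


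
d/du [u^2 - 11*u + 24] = 2*u - 11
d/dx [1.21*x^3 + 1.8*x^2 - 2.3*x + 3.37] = 3.63*x^2 + 3.6*x - 2.3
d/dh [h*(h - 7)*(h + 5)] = 3*h^2 - 4*h - 35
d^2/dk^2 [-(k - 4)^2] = -2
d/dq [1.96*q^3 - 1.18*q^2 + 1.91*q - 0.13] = 5.88*q^2 - 2.36*q + 1.91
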